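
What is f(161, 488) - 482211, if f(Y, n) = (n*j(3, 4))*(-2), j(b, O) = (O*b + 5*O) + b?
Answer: -516371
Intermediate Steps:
j(b, O) = b + 5*O + O*b (j(b, O) = (5*O + O*b) + b = b + 5*O + O*b)
f(Y, n) = -70*n (f(Y, n) = (n*(3 + 5*4 + 4*3))*(-2) = (n*(3 + 20 + 12))*(-2) = (n*35)*(-2) = (35*n)*(-2) = -70*n)
f(161, 488) - 482211 = -70*488 - 482211 = -34160 - 482211 = -516371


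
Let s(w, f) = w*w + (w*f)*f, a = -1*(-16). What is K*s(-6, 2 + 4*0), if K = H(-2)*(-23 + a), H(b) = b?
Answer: 168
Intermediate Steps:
a = 16
s(w, f) = w² + w*f² (s(w, f) = w² + (f*w)*f = w² + w*f²)
K = 14 (K = -2*(-23 + 16) = -2*(-7) = 14)
K*s(-6, 2 + 4*0) = 14*(-6*(-6 + (2 + 4*0)²)) = 14*(-6*(-6 + (2 + 0)²)) = 14*(-6*(-6 + 2²)) = 14*(-6*(-6 + 4)) = 14*(-6*(-2)) = 14*12 = 168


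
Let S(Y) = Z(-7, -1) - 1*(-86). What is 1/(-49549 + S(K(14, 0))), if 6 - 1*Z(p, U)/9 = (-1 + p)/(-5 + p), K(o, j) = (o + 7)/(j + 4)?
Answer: -1/49415 ≈ -2.0237e-5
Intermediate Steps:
K(o, j) = (7 + o)/(4 + j)
Z(p, U) = 54 - 9*(-1 + p)/(-5 + p)
S(Y) = 134 (S(Y) = 9*(-29 + 5*(-7))/(-5 - 7) - 1*(-86) = 9*(-29 - 35)/(-12) + 86 = 9*(-1/12)*(-64) + 86 = 48 + 86 = 134)
1/(-49549 + S(K(14, 0))) = 1/(-49549 + 134) = 1/(-49415) = -1/49415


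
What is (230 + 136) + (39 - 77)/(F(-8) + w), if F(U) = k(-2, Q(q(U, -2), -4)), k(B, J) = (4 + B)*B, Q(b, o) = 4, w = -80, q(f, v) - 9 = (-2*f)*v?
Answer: 15391/42 ≈ 366.45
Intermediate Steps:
q(f, v) = 9 - 2*f*v (q(f, v) = 9 + (-2*f)*v = 9 - 2*f*v)
k(B, J) = B*(4 + B)
F(U) = -4 (F(U) = -2*(4 - 2) = -2*2 = -4)
(230 + 136) + (39 - 77)/(F(-8) + w) = (230 + 136) + (39 - 77)/(-4 - 80) = 366 - 38/(-84) = 366 - 38*(-1/84) = 366 + 19/42 = 15391/42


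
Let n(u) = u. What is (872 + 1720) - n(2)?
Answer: 2590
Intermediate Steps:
(872 + 1720) - n(2) = (872 + 1720) - 1*2 = 2592 - 2 = 2590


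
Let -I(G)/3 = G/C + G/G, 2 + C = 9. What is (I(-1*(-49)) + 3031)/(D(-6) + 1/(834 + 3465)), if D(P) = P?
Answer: -12927093/25793 ≈ -501.19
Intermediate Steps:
C = 7 (C = -2 + 9 = 7)
I(G) = -3 - 3*G/7 (I(G) = -3*(G/7 + G/G) = -3*(G*(⅐) + 1) = -3*(G/7 + 1) = -3*(1 + G/7) = -3 - 3*G/7)
(I(-1*(-49)) + 3031)/(D(-6) + 1/(834 + 3465)) = ((-3 - (-3)*(-49)/7) + 3031)/(-6 + 1/(834 + 3465)) = ((-3 - 3/7*49) + 3031)/(-6 + 1/4299) = ((-3 - 21) + 3031)/(-6 + 1/4299) = (-24 + 3031)/(-25793/4299) = 3007*(-4299/25793) = -12927093/25793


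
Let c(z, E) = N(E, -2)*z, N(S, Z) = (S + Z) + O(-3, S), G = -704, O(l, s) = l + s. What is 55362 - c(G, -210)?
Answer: -243838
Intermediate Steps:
N(S, Z) = -3 + Z + 2*S (N(S, Z) = (S + Z) + (-3 + S) = -3 + Z + 2*S)
c(z, E) = z*(-5 + 2*E) (c(z, E) = (-3 - 2 + 2*E)*z = (-5 + 2*E)*z = z*(-5 + 2*E))
55362 - c(G, -210) = 55362 - (-704)*(-5 + 2*(-210)) = 55362 - (-704)*(-5 - 420) = 55362 - (-704)*(-425) = 55362 - 1*299200 = 55362 - 299200 = -243838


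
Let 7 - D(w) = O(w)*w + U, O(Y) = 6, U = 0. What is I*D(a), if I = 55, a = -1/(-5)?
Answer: 319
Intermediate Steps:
a = ⅕ (a = -1*(-⅕) = ⅕ ≈ 0.20000)
D(w) = 7 - 6*w (D(w) = 7 - (6*w + 0) = 7 - 6*w)
I*D(a) = 55*(7 - 6*⅕) = 55*(7 - 6/5) = 55*(29/5) = 319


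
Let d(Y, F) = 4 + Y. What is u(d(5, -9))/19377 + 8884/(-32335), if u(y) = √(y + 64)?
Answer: -8884/32335 + √73/19377 ≈ -0.27431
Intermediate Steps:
u(y) = √(64 + y)
u(d(5, -9))/19377 + 8884/(-32335) = √(64 + (4 + 5))/19377 + 8884/(-32335) = √(64 + 9)*(1/19377) + 8884*(-1/32335) = √73*(1/19377) - 8884/32335 = √73/19377 - 8884/32335 = -8884/32335 + √73/19377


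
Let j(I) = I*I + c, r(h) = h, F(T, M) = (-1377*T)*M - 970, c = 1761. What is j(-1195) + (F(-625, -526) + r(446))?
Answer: -451259488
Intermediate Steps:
F(T, M) = -970 - 1377*M*T (F(T, M) = -1377*M*T - 970 = -970 - 1377*M*T)
j(I) = 1761 + I² (j(I) = I*I + 1761 = I² + 1761 = 1761 + I²)
j(-1195) + (F(-625, -526) + r(446)) = (1761 + (-1195)²) + ((-970 - 1377*(-526)*(-625)) + 446) = (1761 + 1428025) + ((-970 - 452688750) + 446) = 1429786 + (-452689720 + 446) = 1429786 - 452689274 = -451259488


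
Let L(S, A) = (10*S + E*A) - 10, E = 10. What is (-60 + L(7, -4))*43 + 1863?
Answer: 143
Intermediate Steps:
L(S, A) = -10 + 10*A + 10*S (L(S, A) = (10*S + 10*A) - 10 = (10*A + 10*S) - 10 = -10 + 10*A + 10*S)
(-60 + L(7, -4))*43 + 1863 = (-60 + (-10 + 10*(-4) + 10*7))*43 + 1863 = (-60 + (-10 - 40 + 70))*43 + 1863 = (-60 + 20)*43 + 1863 = -40*43 + 1863 = -1720 + 1863 = 143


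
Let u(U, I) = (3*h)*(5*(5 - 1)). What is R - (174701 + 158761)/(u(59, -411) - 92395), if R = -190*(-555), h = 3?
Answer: 9724405212/92215 ≈ 1.0545e+5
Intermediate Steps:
u(U, I) = 180 (u(U, I) = (3*3)*(5*(5 - 1)) = 9*(5*4) = 9*20 = 180)
R = 105450
R - (174701 + 158761)/(u(59, -411) - 92395) = 105450 - (174701 + 158761)/(180 - 92395) = 105450 - 333462/(-92215) = 105450 - 333462*(-1)/92215 = 105450 - 1*(-333462/92215) = 105450 + 333462/92215 = 9724405212/92215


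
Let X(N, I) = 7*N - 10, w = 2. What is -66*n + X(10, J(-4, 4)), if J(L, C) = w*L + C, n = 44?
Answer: -2844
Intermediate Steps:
J(L, C) = C + 2*L (J(L, C) = 2*L + C = C + 2*L)
X(N, I) = -10 + 7*N
-66*n + X(10, J(-4, 4)) = -66*44 + (-10 + 7*10) = -2904 + (-10 + 70) = -2904 + 60 = -2844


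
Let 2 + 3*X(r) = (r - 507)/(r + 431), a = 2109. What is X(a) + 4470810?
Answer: 17033784361/3810 ≈ 4.4708e+6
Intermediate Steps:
X(r) = -⅔ + (-507 + r)/(3*(431 + r)) (X(r) = -⅔ + ((r - 507)/(r + 431))/3 = -⅔ + ((-507 + r)/(431 + r))/3 = -⅔ + (-507 + r)/(3*(431 + r)))
X(a) + 4470810 = (-1369 - 1*2109)/(3*(431 + 2109)) + 4470810 = (⅓)*(-1369 - 2109)/2540 + 4470810 = (⅓)*(1/2540)*(-3478) + 4470810 = -1739/3810 + 4470810 = 17033784361/3810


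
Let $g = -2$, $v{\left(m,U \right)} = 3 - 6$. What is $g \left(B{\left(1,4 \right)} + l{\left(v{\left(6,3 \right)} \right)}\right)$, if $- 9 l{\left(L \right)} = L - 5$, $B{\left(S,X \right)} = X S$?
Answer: $- \frac{88}{9} \approx -9.7778$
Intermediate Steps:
$v{\left(m,U \right)} = -3$ ($v{\left(m,U \right)} = 3 - 6 = -3$)
$B{\left(S,X \right)} = S X$
$l{\left(L \right)} = \frac{5}{9} - \frac{L}{9}$ ($l{\left(L \right)} = - \frac{L - 5}{9} = - \frac{-5 + L}{9} = \frac{5}{9} - \frac{L}{9}$)
$g \left(B{\left(1,4 \right)} + l{\left(v{\left(6,3 \right)} \right)}\right) = - 2 \left(1 \cdot 4 + \left(\frac{5}{9} - - \frac{1}{3}\right)\right) = - 2 \left(4 + \left(\frac{5}{9} + \frac{1}{3}\right)\right) = - 2 \left(4 + \frac{8}{9}\right) = \left(-2\right) \frac{44}{9} = - \frac{88}{9}$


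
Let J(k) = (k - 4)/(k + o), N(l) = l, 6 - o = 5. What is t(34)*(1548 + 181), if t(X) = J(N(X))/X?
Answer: 741/17 ≈ 43.588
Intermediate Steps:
o = 1 (o = 6 - 1*5 = 6 - 5 = 1)
J(k) = (-4 + k)/(1 + k) (J(k) = (k - 4)/(k + 1) = (-4 + k)/(1 + k))
t(X) = (-4 + X)/(X*(1 + X)) (t(X) = ((-4 + X)/(1 + X))/X = (-4 + X)/(X*(1 + X)))
t(34)*(1548 + 181) = ((-4 + 34)/(34*(1 + 34)))*(1548 + 181) = ((1/34)*30/35)*1729 = ((1/34)*(1/35)*30)*1729 = (3/119)*1729 = 741/17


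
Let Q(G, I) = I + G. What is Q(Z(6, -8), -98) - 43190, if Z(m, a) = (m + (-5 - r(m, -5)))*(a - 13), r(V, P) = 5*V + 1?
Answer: -42658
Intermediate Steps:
r(V, P) = 1 + 5*V
Z(m, a) = (-13 + a)*(-6 - 4*m) (Z(m, a) = (m + (-5 - (1 + 5*m)))*(a - 13) = (m + (-5 + (-1 - 5*m)))*(-13 + a) = (m + (-6 - 5*m))*(-13 + a) = (-6 - 4*m)*(-13 + a) = (-13 + a)*(-6 - 4*m))
Q(G, I) = G + I
Q(Z(6, -8), -98) - 43190 = ((78 - 6*(-8) + 52*6 - 4*(-8)*6) - 98) - 43190 = ((78 + 48 + 312 + 192) - 98) - 43190 = (630 - 98) - 43190 = 532 - 43190 = -42658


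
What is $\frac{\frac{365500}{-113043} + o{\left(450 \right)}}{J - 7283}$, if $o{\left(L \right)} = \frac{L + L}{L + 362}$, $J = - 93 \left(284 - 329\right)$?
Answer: $\frac{6965975}{10156009206} \approx 0.0006859$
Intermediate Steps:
$J = 4185$ ($J = \left(-93\right) \left(-45\right) = 4185$)
$o{\left(L \right)} = \frac{2 L}{362 + L}$
$\frac{\frac{365500}{-113043} + o{\left(450 \right)}}{J - 7283} = \frac{\frac{365500}{-113043} + 2 \cdot 450 \frac{1}{362 + 450}}{4185 - 7283} = \frac{365500 \left(- \frac{1}{113043}\right) + 2 \cdot 450 \cdot \frac{1}{812}}{-3098} = \left(- \frac{365500}{113043} + 2 \cdot 450 \cdot \frac{1}{812}\right) \left(- \frac{1}{3098}\right) = \left(- \frac{365500}{113043} + \frac{225}{203}\right) \left(- \frac{1}{3098}\right) = \left(- \frac{6965975}{3278247}\right) \left(- \frac{1}{3098}\right) = \frac{6965975}{10156009206}$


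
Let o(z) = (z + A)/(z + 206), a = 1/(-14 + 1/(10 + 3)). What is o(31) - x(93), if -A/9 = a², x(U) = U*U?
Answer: -67152909623/7764357 ≈ -8648.9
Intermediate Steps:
a = -13/181 (a = 1/(-14 + 1/13) = 1/(-181/13) = -13/181 ≈ -0.071823)
x(U) = U²
A = -1521/32761 (A = -9*(-13/181)² = -9*169/32761 = -1521/32761 ≈ -0.046427)
o(z) = (-1521/32761 + z)/(206 + z) (o(z) = (z - 1521/32761)/(z + 206) = (-1521/32761 + z)/(206 + z))
o(31) - x(93) = (-1521/32761 + 31)/(206 + 31) - 1*93² = (1014070/32761)/237 - 1*8649 = (1/237)*(1014070/32761) - 8649 = 1014070/7764357 - 8649 = -67152909623/7764357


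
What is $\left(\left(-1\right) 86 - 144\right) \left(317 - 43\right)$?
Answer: $-63020$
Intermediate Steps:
$\left(\left(-1\right) 86 - 144\right) \left(317 - 43\right) = \left(-86 - 144\right) 274 = \left(-230\right) 274 = -63020$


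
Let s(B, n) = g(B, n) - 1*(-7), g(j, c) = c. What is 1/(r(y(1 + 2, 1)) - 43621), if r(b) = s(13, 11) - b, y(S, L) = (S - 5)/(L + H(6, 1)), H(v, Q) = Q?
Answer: -1/43602 ≈ -2.2935e-5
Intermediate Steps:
s(B, n) = 7 + n (s(B, n) = n - 1*(-7) = n + 7 = 7 + n)
y(S, L) = (-5 + S)/(1 + L) (y(S, L) = (S - 5)/(L + 1) = (-5 + S)/(1 + L))
r(b) = 18 - b (r(b) = (7 + 11) - b = 18 - b)
1/(r(y(1 + 2, 1)) - 43621) = 1/((18 - (-5 + (1 + 2))/(1 + 1)) - 43621) = 1/((18 - (-5 + 3)/2) - 43621) = 1/((18 - (-2)/2) - 43621) = 1/((18 - 1*(-1)) - 43621) = 1/((18 + 1) - 43621) = 1/(19 - 43621) = 1/(-43602) = -1/43602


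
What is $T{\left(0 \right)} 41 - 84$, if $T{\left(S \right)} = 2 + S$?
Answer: $-2$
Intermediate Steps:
$T{\left(0 \right)} 41 - 84 = \left(2 + 0\right) 41 - 84 = 2 \cdot 41 - 84 = 82 - 84 = -2$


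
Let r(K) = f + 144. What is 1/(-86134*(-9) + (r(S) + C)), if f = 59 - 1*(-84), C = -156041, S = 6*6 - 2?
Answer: 1/619452 ≈ 1.6143e-6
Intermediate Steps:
S = 34 (S = 36 - 2 = 34)
f = 143 (f = 59 + 84 = 143)
r(K) = 287 (r(K) = 143 + 144 = 287)
1/(-86134*(-9) + (r(S) + C)) = 1/(-86134*(-9) + (287 - 156041)) = 1/(775206 - 155754) = 1/619452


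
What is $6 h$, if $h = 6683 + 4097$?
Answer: $64680$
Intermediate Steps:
$h = 10780$
$6 h = 6 \cdot 10780 = 64680$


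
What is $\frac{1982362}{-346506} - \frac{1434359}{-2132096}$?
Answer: $- \frac{1864786045549}{369392028288} \approx -5.0483$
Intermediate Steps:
$\frac{1982362}{-346506} - \frac{1434359}{-2132096} = 1982362 \left(- \frac{1}{346506}\right) - - \frac{1434359}{2132096} = - \frac{991181}{173253} + \frac{1434359}{2132096} = - \frac{1864786045549}{369392028288}$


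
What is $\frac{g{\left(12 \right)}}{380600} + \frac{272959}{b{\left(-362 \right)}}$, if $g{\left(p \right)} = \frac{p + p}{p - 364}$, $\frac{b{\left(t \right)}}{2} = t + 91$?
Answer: $- \frac{2285540299613}{4538274400} \approx -503.61$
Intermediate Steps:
$b{\left(t \right)} = 182 + 2 t$ ($b{\left(t \right)} = 2 \left(t + 91\right) = 2 \left(91 + t\right) = 182 + 2 t$)
$g{\left(p \right)} = \frac{2 p}{-364 + p}$
$\frac{g{\left(12 \right)}}{380600} + \frac{272959}{b{\left(-362 \right)}} = \frac{2 \cdot 12 \frac{1}{-364 + 12}}{380600} + \frac{272959}{182 + 2 \left(-362\right)} = 2 \cdot 12 \frac{1}{-352} \cdot \frac{1}{380600} + \frac{272959}{182 - 724} = 2 \cdot 12 \left(- \frac{1}{352}\right) \frac{1}{380600} + \frac{272959}{-542} = \left(- \frac{3}{44}\right) \frac{1}{380600} + 272959 \left(- \frac{1}{542}\right) = - \frac{3}{16746400} - \frac{272959}{542} = - \frac{2285540299613}{4538274400}$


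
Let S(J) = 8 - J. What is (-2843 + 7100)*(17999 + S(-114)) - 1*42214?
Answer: 77098883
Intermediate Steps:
(-2843 + 7100)*(17999 + S(-114)) - 1*42214 = (-2843 + 7100)*(17999 + (8 - 1*(-114))) - 1*42214 = 4257*(17999 + (8 + 114)) - 42214 = 4257*(17999 + 122) - 42214 = 4257*18121 - 42214 = 77141097 - 42214 = 77098883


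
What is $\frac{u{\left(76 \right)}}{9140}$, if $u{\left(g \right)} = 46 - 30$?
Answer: $\frac{4}{2285} \approx 0.0017505$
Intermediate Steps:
$u{\left(g \right)} = 16$
$\frac{u{\left(76 \right)}}{9140} = \frac{16}{9140} = 16 \cdot \frac{1}{9140} = \frac{4}{2285}$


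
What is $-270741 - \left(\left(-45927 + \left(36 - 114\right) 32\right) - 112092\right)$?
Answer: $-110226$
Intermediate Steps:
$-270741 - \left(\left(-45927 + \left(36 - 114\right) 32\right) - 112092\right) = -270741 - \left(\left(-45927 - 2496\right) - 112092\right) = -270741 - \left(-48423 - 112092\right) = -270741 - -160515 = -270741 + 160515 = -110226$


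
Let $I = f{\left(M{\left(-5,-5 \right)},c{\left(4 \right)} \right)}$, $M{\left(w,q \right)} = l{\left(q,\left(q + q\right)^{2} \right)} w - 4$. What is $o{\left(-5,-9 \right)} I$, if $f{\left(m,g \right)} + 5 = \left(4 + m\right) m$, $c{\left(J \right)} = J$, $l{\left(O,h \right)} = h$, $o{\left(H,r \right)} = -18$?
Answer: $-4535910$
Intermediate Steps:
$M{\left(w,q \right)} = -4 + 4 w q^{2}$ ($M{\left(w,q \right)} = \left(q + q\right)^{2} w - 4 = \left(2 q\right)^{2} w - 4 = 4 q^{2} w - 4 = 4 w q^{2} - 4 = -4 + 4 w q^{2}$)
$f{\left(m,g \right)} = -5 + m \left(4 + m\right)$ ($f{\left(m,g \right)} = -5 + \left(4 + m\right) m = -5 + m \left(4 + m\right)$)
$I = 251995$ ($I = -5 + \left(-4 + 4 \left(-5\right) \left(-5\right)^{2}\right)^{2} + 4 \left(-4 + 4 \left(-5\right) \left(-5\right)^{2}\right) = -5 + \left(-4 + 4 \left(-5\right) 25\right)^{2} + 4 \left(-4 + 4 \left(-5\right) 25\right) = -5 + \left(-4 - 500\right)^{2} + 4 \left(-4 - 500\right) = -5 + \left(-504\right)^{2} + 4 \left(-504\right) = -5 + 254016 - 2016 = 251995$)
$o{\left(-5,-9 \right)} I = \left(-18\right) 251995 = -4535910$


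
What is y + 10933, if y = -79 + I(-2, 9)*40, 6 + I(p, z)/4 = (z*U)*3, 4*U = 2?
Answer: 12054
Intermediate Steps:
U = ½ (U = (¼)*2 = ½ ≈ 0.50000)
I(p, z) = -24 + 6*z (I(p, z) = -24 + 4*((z*(½))*3) = -24 + 4*((z/2)*3) = -24 + 4*(3*z/2) = -24 + 6*z)
y = 1121 (y = -79 + (-24 + 6*9)*40 = -79 + (-24 + 54)*40 = -79 + 30*40 = -79 + 1200 = 1121)
y + 10933 = 1121 + 10933 = 12054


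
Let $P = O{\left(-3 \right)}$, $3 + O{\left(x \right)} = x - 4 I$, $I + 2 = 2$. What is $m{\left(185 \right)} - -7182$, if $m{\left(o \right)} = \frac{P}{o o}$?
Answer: $\frac{245803944}{34225} \approx 7182.0$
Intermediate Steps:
$I = 0$ ($I = -2 + 2 = 0$)
$O{\left(x \right)} = -3 + x$ ($O{\left(x \right)} = -3 + \left(x - 0\right) = -3 + \left(x + 0\right) = -3 + x$)
$P = -6$ ($P = -3 - 3 = -6$)
$m{\left(o \right)} = - \frac{6}{o^{2}}$ ($m{\left(o \right)} = - \frac{6}{o o} = - \frac{6}{o^{2}}$)
$m{\left(185 \right)} - -7182 = - \frac{6}{34225} - -7182 = \left(-6\right) \frac{1}{34225} + 7182 = - \frac{6}{34225} + 7182 = \frac{245803944}{34225}$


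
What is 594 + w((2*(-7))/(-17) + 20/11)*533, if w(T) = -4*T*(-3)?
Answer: 3270702/187 ≈ 17490.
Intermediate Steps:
w(T) = 12*T
594 + w((2*(-7))/(-17) + 20/11)*533 = 594 + (12*((2*(-7))/(-17) + 20/11))*533 = 594 + (12*(-14*(-1/17) + 20*(1/11)))*533 = 594 + (12*(14/17 + 20/11))*533 = 594 + (12*(494/187))*533 = 594 + (5928/187)*533 = 594 + 3159624/187 = 3270702/187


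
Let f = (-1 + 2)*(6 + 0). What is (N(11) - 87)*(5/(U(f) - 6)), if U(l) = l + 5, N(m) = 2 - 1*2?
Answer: -87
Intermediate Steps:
N(m) = 0 (N(m) = 2 - 2 = 0)
f = 6 (f = 1*6 = 6)
U(l) = 5 + l
(N(11) - 87)*(5/(U(f) - 6)) = (0 - 87)*(5/((5 + 6) - 6)) = -435/(11 - 6) = -435/5 = -87*1 = -87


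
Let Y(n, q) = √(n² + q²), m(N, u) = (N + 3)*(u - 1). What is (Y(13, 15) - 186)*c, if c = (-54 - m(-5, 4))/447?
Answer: 2976/149 - 16*√394/149 ≈ 17.842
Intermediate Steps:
m(N, u) = (-1 + u)*(3 + N) (m(N, u) = (3 + N)*(-1 + u) = (-1 + u)*(3 + N))
c = -16/149 (c = (-54 - (-3 - 1*(-5) + 3*4 - 5*4))/447 = (-54 - (-3 + 5 + 12 - 20))*(1/447) = (-54 - 1*(-6))*(1/447) = (-54 + 6)*(1/447) = -48*1/447 = -16/149 ≈ -0.10738)
(Y(13, 15) - 186)*c = (√(13² + 15²) - 186)*(-16/149) = (√(169 + 225) - 186)*(-16/149) = (√394 - 186)*(-16/149) = (-186 + √394)*(-16/149) = 2976/149 - 16*√394/149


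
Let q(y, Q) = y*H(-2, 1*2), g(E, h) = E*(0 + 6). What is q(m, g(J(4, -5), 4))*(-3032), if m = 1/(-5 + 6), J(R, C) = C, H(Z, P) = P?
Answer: -6064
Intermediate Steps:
g(E, h) = 6*E (g(E, h) = E*6 = 6*E)
m = 1 (m = 1/1 = 1)
q(y, Q) = 2*y (q(y, Q) = y*(1*2) = y*2 = 2*y)
q(m, g(J(4, -5), 4))*(-3032) = (2*1)*(-3032) = 2*(-3032) = -6064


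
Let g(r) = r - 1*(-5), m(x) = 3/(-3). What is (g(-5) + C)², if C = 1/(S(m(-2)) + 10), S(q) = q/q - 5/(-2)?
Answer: 4/729 ≈ 0.0054870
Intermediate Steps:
m(x) = -1 (m(x) = 3*(-⅓) = -1)
g(r) = 5 + r (g(r) = r + 5 = 5 + r)
S(q) = 7/2 (S(q) = 1 - 5*(-½) = 1 + 5/2 = 7/2)
C = 2/27 (C = 1/(7/2 + 10) = 1/(27/2) = 2/27 ≈ 0.074074)
(g(-5) + C)² = ((5 - 5) + 2/27)² = (0 + 2/27)² = (2/27)² = 4/729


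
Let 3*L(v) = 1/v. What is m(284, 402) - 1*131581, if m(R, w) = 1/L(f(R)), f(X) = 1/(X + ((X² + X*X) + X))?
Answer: -7100110759/53960 ≈ -1.3158e+5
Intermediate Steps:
f(X) = 1/(2*X + 2*X²) (f(X) = 1/(X + ((X² + X²) + X)) = 1/(X + (2*X² + X)) = 1/(X + (X + 2*X²)) = 1/(2*X + 2*X²))
L(v) = 1/(3*v)
m(R, w) = 3/(2*R*(1 + R)) (m(R, w) = 1/(1/(3*((1/(2*R*(1 + R)))))) = 1/((2*R*(1 + R))/3) = 1/(2*R*(1 + R)/3) = 3/(2*R*(1 + R)))
m(284, 402) - 1*131581 = (3/2)/(284*(1 + 284)) - 1*131581 = (3/2)*(1/284)/285 - 131581 = (3/2)*(1/284)*(1/285) - 131581 = 1/53960 - 131581 = -7100110759/53960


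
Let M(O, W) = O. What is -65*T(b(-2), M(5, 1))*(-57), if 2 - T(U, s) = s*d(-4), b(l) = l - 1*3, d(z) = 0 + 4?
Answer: -66690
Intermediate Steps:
d(z) = 4
b(l) = -3 + l (b(l) = l - 3 = -3 + l)
T(U, s) = 2 - 4*s (T(U, s) = 2 - s*4 = 2 - 4*s)
-65*T(b(-2), M(5, 1))*(-57) = -65*(2 - 4*5)*(-57) = -65*(2 - 20)*(-57) = -65*(-18)*(-57) = 1170*(-57) = -66690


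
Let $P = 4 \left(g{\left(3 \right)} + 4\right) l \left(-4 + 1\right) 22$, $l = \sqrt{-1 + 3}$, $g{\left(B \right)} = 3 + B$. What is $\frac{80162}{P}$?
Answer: $- \frac{40081 \sqrt{2}}{2640} \approx -21.471$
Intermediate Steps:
$l = \sqrt{2} \approx 1.4142$
$P = - 2640 \sqrt{2}$ ($P = 4 \left(\left(3 + 3\right) + 4\right) \sqrt{2} \left(-4 + 1\right) 22 = 4 \left(6 + 4\right) \sqrt{2} \left(-3\right) 22 = 4 \cdot 10 \left(- 3 \sqrt{2}\right) 22 = 40 \left(- 3 \sqrt{2}\right) 22 = - 120 \sqrt{2} \cdot 22 = - 2640 \sqrt{2} \approx -3733.5$)
$\frac{80162}{P} = \frac{80162}{\left(-2640\right) \sqrt{2}} = 80162 \left(- \frac{\sqrt{2}}{5280}\right) = - \frac{40081 \sqrt{2}}{2640}$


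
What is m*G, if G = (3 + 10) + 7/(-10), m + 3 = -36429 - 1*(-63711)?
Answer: 3355317/10 ≈ 3.3553e+5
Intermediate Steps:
m = 27279 (m = -3 + (-36429 - 1*(-63711)) = -3 + (-36429 + 63711) = -3 + 27282 = 27279)
G = 123/10 (G = 13 + 7*(-1/10) = 13 - 7/10 = 123/10 ≈ 12.300)
m*G = 27279*(123/10) = 3355317/10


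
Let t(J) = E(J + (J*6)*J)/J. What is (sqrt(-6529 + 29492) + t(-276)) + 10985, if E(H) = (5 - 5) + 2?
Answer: 1515929/138 + sqrt(22963) ≈ 11137.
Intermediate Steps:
E(H) = 2 (E(H) = 0 + 2 = 2)
t(J) = 2/J
(sqrt(-6529 + 29492) + t(-276)) + 10985 = (sqrt(-6529 + 29492) + 2/(-276)) + 10985 = (sqrt(22963) + 2*(-1/276)) + 10985 = (sqrt(22963) - 1/138) + 10985 = (-1/138 + sqrt(22963)) + 10985 = 1515929/138 + sqrt(22963)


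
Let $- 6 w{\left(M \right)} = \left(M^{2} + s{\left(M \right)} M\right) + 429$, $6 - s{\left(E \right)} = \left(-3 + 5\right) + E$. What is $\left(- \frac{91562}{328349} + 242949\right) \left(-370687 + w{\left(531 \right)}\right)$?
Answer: $- \frac{59208750165306775}{656698} \approx -9.0161 \cdot 10^{10}$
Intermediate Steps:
$s{\left(E \right)} = 4 - E$ ($s{\left(E \right)} = 6 - \left(\left(-3 + 5\right) + E\right) = 6 - \left(2 + E\right) = 4 - E$)
$w{\left(M \right)} = - \frac{143}{2} - \frac{M^{2}}{6} - \frac{M \left(4 - M\right)}{6}$ ($w{\left(M \right)} = - \frac{\left(M^{2} + \left(4 - M\right) M\right) + 429}{6} = - \frac{\left(M^{2} + M \left(4 - M\right)\right) + 429}{6} = - \frac{429 + M^{2} + M \left(4 - M\right)}{6} = - \frac{143}{2} - \frac{M^{2}}{6} - \frac{M \left(4 - M\right)}{6}$)
$\left(- \frac{91562}{328349} + 242949\right) \left(-370687 + w{\left(531 \right)}\right) = \left(- \frac{91562}{328349} + 242949\right) \left(-370687 - \frac{851}{2}\right) = \frac{79771969639}{328349} \left(- \frac{742225}{2}\right) = - \frac{59208750165306775}{656698}$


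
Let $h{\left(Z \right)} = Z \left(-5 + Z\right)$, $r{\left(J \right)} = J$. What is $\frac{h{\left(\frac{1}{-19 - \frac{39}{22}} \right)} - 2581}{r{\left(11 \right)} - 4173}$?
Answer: $\frac{538988515}{869229538} \approx 0.62008$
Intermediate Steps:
$\frac{h{\left(\frac{1}{-19 - \frac{39}{22}} \right)} - 2581}{r{\left(11 \right)} - 4173} = \frac{\frac{-5 + \frac{1}{-19 - \frac{39}{22}}}{-19 - \frac{39}{22}} - 2581}{11 - 4173} = \frac{\frac{-5 + \frac{1}{-19 - \frac{39}{22}}}{-19 - \frac{39}{22}} - 2581}{-4162} = \left(\frac{-5 + \frac{1}{-19 - \frac{39}{22}}}{-19 - \frac{39}{22}} - 2581\right) \left(- \frac{1}{4162}\right) = \left(\frac{-5 + \frac{1}{- \frac{457}{22}}}{- \frac{457}{22}} - 2581\right) \left(- \frac{1}{4162}\right) = \left(- \frac{22 \left(-5 - \frac{22}{457}\right)}{457} - 2581\right) \left(- \frac{1}{4162}\right) = \left(\left(- \frac{22}{457}\right) \left(- \frac{2307}{457}\right) - 2581\right) \left(- \frac{1}{4162}\right) = \left(\frac{50754}{208849} - 2581\right) \left(- \frac{1}{4162}\right) = \left(- \frac{538988515}{208849}\right) \left(- \frac{1}{4162}\right) = \frac{538988515}{869229538}$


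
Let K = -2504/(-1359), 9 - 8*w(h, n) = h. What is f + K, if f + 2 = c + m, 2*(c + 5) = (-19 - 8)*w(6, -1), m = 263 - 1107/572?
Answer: 779974555/3109392 ≈ 250.84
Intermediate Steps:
w(h, n) = 9/8 - h/8
m = 149329/572 (m = 263 - 1107*1/572 = 263 - 1107/572 = 149329/572 ≈ 261.06)
K = 2504/1359 (K = -2504*(-1/1359) = 2504/1359 ≈ 1.8425)
c = -161/16 (c = -5 + ((-19 - 8)*(9/8 - ⅛*6))/2 = -5 + (-27*(9/8 - ¾))/2 = -5 + (-27*3/8)/2 = -5 + (½)*(-81/8) = -5 - 81/16 = -161/16 ≈ -10.063)
f = 569717/2288 (f = -2 + (-161/16 + 149329/572) = -2 + 574293/2288 = 569717/2288 ≈ 249.00)
f + K = 569717/2288 + 2504/1359 = 779974555/3109392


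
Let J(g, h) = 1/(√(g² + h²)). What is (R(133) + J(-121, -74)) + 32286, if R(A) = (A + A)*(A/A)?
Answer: 32552 + √20117/20117 ≈ 32552.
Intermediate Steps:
R(A) = 2*A (R(A) = (2*A)*1 = 2*A)
J(g, h) = (g² + h²)^(-½)
(R(133) + J(-121, -74)) + 32286 = (2*133 + ((-121)² + (-74)²)^(-½)) + 32286 = (266 + (14641 + 5476)^(-½)) + 32286 = (266 + 20117^(-½)) + 32286 = (266 + √20117/20117) + 32286 = 32552 + √20117/20117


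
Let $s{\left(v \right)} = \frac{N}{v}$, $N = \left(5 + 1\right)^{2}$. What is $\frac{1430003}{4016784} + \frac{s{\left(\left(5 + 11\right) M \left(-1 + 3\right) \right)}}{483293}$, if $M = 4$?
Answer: $\frac{1382223139199}{3882567179424} \approx 0.35601$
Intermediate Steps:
$N = 36$ ($N = 6^{2} = 36$)
$s{\left(v \right)} = \frac{36}{v}$
$\frac{1430003}{4016784} + \frac{s{\left(\left(5 + 11\right) M \left(-1 + 3\right) \right)}}{483293} = \frac{1430003}{4016784} + \frac{36 \frac{1}{\left(5 + 11\right) 4 \left(-1 + 3\right)}}{483293} = 1430003 \cdot \frac{1}{4016784} + \frac{36}{16 \cdot 4 \cdot 2} \cdot \frac{1}{483293} = \frac{1430003}{4016784} + \frac{36}{16 \cdot 8} \cdot \frac{1}{483293} = \frac{1430003}{4016784} + \frac{36}{128} \cdot \frac{1}{483293} = \frac{1430003}{4016784} + 36 \cdot \frac{1}{128} \cdot \frac{1}{483293} = \frac{1430003}{4016784} + \frac{9}{32} \cdot \frac{1}{483293} = \frac{1430003}{4016784} + \frac{9}{15465376} = \frac{1382223139199}{3882567179424}$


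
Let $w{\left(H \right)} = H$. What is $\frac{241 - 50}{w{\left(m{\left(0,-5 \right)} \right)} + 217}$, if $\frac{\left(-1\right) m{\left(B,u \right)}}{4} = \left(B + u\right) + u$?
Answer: $\frac{191}{257} \approx 0.74319$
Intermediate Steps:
$m{\left(B,u \right)} = - 8 u - 4 B$ ($m{\left(B,u \right)} = - 4 \left(\left(B + u\right) + u\right) = - 4 \left(B + 2 u\right) = - 8 u - 4 B$)
$\frac{241 - 50}{w{\left(m{\left(0,-5 \right)} \right)} + 217} = \frac{241 - 50}{\left(\left(-8\right) \left(-5\right) - 0\right) + 217} = \frac{191}{\left(40 + 0\right) + 217} = \frac{191}{40 + 217} = \frac{191}{257}$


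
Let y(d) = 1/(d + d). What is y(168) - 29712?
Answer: -9983231/336 ≈ -29712.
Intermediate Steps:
y(d) = 1/(2*d)
y(168) - 29712 = (½)/168 - 29712 = (½)*(1/168) - 29712 = 1/336 - 29712 = -9983231/336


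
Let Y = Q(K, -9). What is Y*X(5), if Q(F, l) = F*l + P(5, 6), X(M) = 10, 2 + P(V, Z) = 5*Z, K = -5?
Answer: 730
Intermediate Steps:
P(V, Z) = -2 + 5*Z
Q(F, l) = 28 + F*l (Q(F, l) = F*l + (-2 + 5*6) = F*l + (-2 + 30) = F*l + 28 = 28 + F*l)
Y = 73 (Y = 28 - 5*(-9) = 28 + 45 = 73)
Y*X(5) = 73*10 = 730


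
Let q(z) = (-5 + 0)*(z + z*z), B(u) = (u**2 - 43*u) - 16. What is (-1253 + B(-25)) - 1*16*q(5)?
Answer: 2831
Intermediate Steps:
B(u) = -16 + u**2 - 43*u
q(z) = -5*z - 5*z**2 (q(z) = -5*(z + z**2) = -5*z - 5*z**2)
(-1253 + B(-25)) - 1*16*q(5) = (-1253 + (-16 + (-25)**2 - 43*(-25))) - 1*16*(-5*5*(1 + 5)) = (-1253 + (-16 + 625 + 1075)) - 16*(-5*5*6) = (-1253 + 1684) - 16*(-150) = 431 - 1*(-2400) = 431 + 2400 = 2831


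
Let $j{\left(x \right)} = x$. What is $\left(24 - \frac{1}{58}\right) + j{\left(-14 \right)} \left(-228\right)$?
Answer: $\frac{186527}{58} \approx 3216.0$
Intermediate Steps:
$\left(24 - \frac{1}{58}\right) + j{\left(-14 \right)} \left(-228\right) = \left(24 - \frac{1}{58}\right) - -3192 = \left(24 - \frac{1}{58}\right) + 3192 = \frac{1391}{58} + 3192 = \frac{186527}{58}$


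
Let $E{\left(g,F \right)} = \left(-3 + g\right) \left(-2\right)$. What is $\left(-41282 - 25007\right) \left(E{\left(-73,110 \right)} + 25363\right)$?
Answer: $-1691363835$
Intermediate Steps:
$E{\left(g,F \right)} = 6 - 2 g$
$\left(-41282 - 25007\right) \left(E{\left(-73,110 \right)} + 25363\right) = \left(-41282 - 25007\right) \left(\left(6 - -146\right) + 25363\right) = - 66289 \left(\left(6 + 146\right) + 25363\right) = - 66289 \left(152 + 25363\right) = \left(-66289\right) 25515 = -1691363835$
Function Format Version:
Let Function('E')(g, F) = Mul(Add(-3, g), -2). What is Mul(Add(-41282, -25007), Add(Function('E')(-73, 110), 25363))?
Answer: -1691363835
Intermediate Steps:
Function('E')(g, F) = Add(6, Mul(-2, g))
Mul(Add(-41282, -25007), Add(Function('E')(-73, 110), 25363)) = Mul(Add(-41282, -25007), Add(Add(6, Mul(-2, -73)), 25363)) = Mul(-66289, Add(Add(6, 146), 25363)) = Mul(-66289, Add(152, 25363)) = Mul(-66289, 25515) = -1691363835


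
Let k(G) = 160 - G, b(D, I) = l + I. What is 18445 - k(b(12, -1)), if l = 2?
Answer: 18286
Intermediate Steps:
b(D, I) = 2 + I
18445 - k(b(12, -1)) = 18445 - (160 - (2 - 1)) = 18445 - (160 - 1*1) = 18445 - (160 - 1) = 18445 - 1*159 = 18445 - 159 = 18286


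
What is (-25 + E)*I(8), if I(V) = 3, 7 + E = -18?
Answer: -150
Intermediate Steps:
E = -25 (E = -7 - 18 = -25)
(-25 + E)*I(8) = (-25 - 25)*3 = -50*3 = -150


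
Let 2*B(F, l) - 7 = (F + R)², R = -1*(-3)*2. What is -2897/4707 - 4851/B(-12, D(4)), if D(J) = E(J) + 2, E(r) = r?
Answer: -45791885/202401 ≈ -226.24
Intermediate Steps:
R = 6 (R = 3*2 = 6)
D(J) = 2 + J (D(J) = J + 2 = 2 + J)
B(F, l) = 7/2 + (6 + F)²/2 (B(F, l) = 7/2 + (F + 6)²/2 = 7/2 + (6 + F)²/2)
-2897/4707 - 4851/B(-12, D(4)) = -2897/4707 - 4851/(7/2 + (6 - 12)²/2) = -2897*1/4707 - 4851/(7/2 + (½)*(-6)²) = -2897/4707 - 4851/(7/2 + (½)*36) = -2897/4707 - 4851/(7/2 + 18) = -2897/4707 - 4851/43/2 = -2897/4707 - 4851*2/43 = -2897/4707 - 9702/43 = -45791885/202401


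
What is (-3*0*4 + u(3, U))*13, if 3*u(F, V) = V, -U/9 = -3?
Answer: 117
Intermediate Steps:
U = 27 (U = -9*(-3) = 27)
u(F, V) = V/3
(-3*0*4 + u(3, U))*13 = (-3*0*4 + (⅓)*27)*13 = (0*4 + 9)*13 = (0 + 9)*13 = 9*13 = 117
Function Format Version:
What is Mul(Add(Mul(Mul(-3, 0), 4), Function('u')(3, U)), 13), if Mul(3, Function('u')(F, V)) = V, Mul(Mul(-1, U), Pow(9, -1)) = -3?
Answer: 117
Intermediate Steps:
U = 27 (U = Mul(-9, -3) = 27)
Function('u')(F, V) = Mul(Rational(1, 3), V)
Mul(Add(Mul(Mul(-3, 0), 4), Function('u')(3, U)), 13) = Mul(Add(Mul(Mul(-3, 0), 4), Mul(Rational(1, 3), 27)), 13) = Mul(Add(Mul(0, 4), 9), 13) = Mul(Add(0, 9), 13) = Mul(9, 13) = 117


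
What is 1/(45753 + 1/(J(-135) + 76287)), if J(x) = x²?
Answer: 94512/4324207537 ≈ 2.1856e-5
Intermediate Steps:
1/(45753 + 1/(J(-135) + 76287)) = 1/(45753 + 1/((-135)² + 76287)) = 1/(45753 + 1/(18225 + 76287)) = 1/(45753 + 1/94512) = 1/(4324207537/94512) = 94512/4324207537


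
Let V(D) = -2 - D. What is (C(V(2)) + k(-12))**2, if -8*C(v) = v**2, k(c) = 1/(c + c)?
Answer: 2401/576 ≈ 4.1684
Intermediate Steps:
k(c) = 1/(2*c)
C(v) = -v**2/8
(C(V(2)) + k(-12))**2 = (-(-2 - 1*2)**2/8 + (1/2)/(-12))**2 = (-(-2 - 2)**2/8 + (1/2)*(-1/12))**2 = (-1/8*(-4)**2 - 1/24)**2 = (-1/8*16 - 1/24)**2 = (-2 - 1/24)**2 = (-49/24)**2 = 2401/576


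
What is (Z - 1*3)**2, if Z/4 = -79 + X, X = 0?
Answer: 101761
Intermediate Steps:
Z = -316 (Z = 4*(-79 + 0) = 4*(-79) = -316)
(Z - 1*3)**2 = (-316 - 1*3)**2 = (-316 - 3)**2 = (-319)**2 = 101761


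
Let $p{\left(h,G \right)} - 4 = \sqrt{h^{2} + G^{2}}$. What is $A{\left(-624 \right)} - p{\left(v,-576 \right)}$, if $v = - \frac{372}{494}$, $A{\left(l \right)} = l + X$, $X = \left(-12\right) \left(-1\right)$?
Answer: $-616 - \frac{6 \sqrt{562259905}}{247} \approx -1192.0$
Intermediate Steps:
$X = 12$
$A{\left(l \right)} = 12 + l$ ($A{\left(l \right)} = l + 12 = 12 + l$)
$v = - \frac{186}{247}$ ($v = \left(-372\right) \frac{1}{494} = - \frac{186}{247} \approx -0.75304$)
$p{\left(h,G \right)} = 4 + \sqrt{G^{2} + h^{2}}$ ($p{\left(h,G \right)} = 4 + \sqrt{h^{2} + G^{2}} = 4 + \sqrt{G^{2} + h^{2}}$)
$A{\left(-624 \right)} - p{\left(v,-576 \right)} = \left(12 - 624\right) - \left(4 + \sqrt{\left(-576\right)^{2} + \left(- \frac{186}{247}\right)^{2}}\right) = -612 - \left(4 + \sqrt{331776 + \frac{34596}{61009}}\right) = -612 - \left(4 + \sqrt{\frac{20241356580}{61009}}\right) = -612 - \left(4 + \frac{6 \sqrt{562259905}}{247}\right) = -616 - \frac{6 \sqrt{562259905}}{247}$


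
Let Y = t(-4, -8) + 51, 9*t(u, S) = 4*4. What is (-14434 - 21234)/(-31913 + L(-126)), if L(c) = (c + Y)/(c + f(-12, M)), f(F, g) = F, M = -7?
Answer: 44299656/39635287 ≈ 1.1177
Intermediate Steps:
t(u, S) = 16/9 (t(u, S) = (4*4)/9 = (⅑)*16 = 16/9)
Y = 475/9 (Y = 16/9 + 51 = 475/9 ≈ 52.778)
L(c) = (475/9 + c)/(-12 + c) (L(c) = (c + 475/9)/(c - 12) = (475/9 + c)/(-12 + c))
(-14434 - 21234)/(-31913 + L(-126)) = (-14434 - 21234)/(-31913 + (475/9 - 126)/(-12 - 126)) = -35668/(-31913 - 659/9/(-138)) = -35668/(-31913 - 1/138*(-659/9)) = -35668/(-31913 + 659/1242) = -35668/(-39635287/1242) = -35668*(-1242/39635287) = 44299656/39635287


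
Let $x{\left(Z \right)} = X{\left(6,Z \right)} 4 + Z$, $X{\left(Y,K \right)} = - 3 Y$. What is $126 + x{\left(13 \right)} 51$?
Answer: $-2883$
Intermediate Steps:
$x{\left(Z \right)} = -72 + Z$ ($x{\left(Z \right)} = \left(-3\right) 6 \cdot 4 + Z = \left(-18\right) 4 + Z = -72 + Z$)
$126 + x{\left(13 \right)} 51 = 126 + \left(-72 + 13\right) 51 = 126 - 3009 = -2883$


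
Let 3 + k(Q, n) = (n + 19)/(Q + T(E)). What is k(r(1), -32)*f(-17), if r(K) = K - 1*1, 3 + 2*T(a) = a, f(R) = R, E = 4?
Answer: 493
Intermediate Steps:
T(a) = -3/2 + a/2
r(K) = -1 + K (r(K) = K - 1 = -1 + K)
k(Q, n) = -3 + (19 + n)/(½ + Q) (k(Q, n) = -3 + (n + 19)/(Q + (-3/2 + (½)*4)) = -3 + (19 + n)/(Q + (-3/2 + 2)) = -3 + (19 + n)/(Q + ½) = -3 + (19 + n)/(½ + Q))
k(r(1), -32)*f(-17) = ((35 - 6*(-1 + 1) + 2*(-32))/(1 + 2*(-1 + 1)))*(-17) = ((35 - 6*0 - 64)/(1 + 2*0))*(-17) = ((35 + 0 - 64)/(1 + 0))*(-17) = (-29/1)*(-17) = (1*(-29))*(-17) = -29*(-17) = 493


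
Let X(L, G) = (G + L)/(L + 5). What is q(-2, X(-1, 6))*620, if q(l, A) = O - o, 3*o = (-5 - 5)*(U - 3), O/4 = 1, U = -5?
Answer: -42160/3 ≈ -14053.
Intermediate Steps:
O = 4 (O = 4*1 = 4)
o = 80/3 (o = ((-5 - 5)*(-5 - 3))/3 = (-10*(-8))/3 = (⅓)*80 = 80/3 ≈ 26.667)
X(L, G) = (G + L)/(5 + L)
q(l, A) = -68/3 (q(l, A) = 4 - 1*80/3 = 4 - 80/3 = -68/3)
q(-2, X(-1, 6))*620 = -68/3*620 = -42160/3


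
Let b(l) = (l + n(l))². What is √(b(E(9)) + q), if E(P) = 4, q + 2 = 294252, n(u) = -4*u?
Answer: √294394 ≈ 542.58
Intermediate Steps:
q = 294250 (q = -2 + 294252 = 294250)
b(l) = 9*l² (b(l) = (l - 4*l)² = (-3*l)² = 9*l²)
√(b(E(9)) + q) = √(9*4² + 294250) = √(9*16 + 294250) = √(144 + 294250) = √294394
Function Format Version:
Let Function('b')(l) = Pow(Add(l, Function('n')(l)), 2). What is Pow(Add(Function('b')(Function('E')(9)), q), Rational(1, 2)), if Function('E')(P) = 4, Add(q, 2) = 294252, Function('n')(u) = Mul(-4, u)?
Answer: Pow(294394, Rational(1, 2)) ≈ 542.58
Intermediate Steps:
q = 294250 (q = Add(-2, 294252) = 294250)
Function('b')(l) = Mul(9, Pow(l, 2)) (Function('b')(l) = Pow(Add(l, Mul(-4, l)), 2) = Pow(Mul(-3, l), 2) = Mul(9, Pow(l, 2)))
Pow(Add(Function('b')(Function('E')(9)), q), Rational(1, 2)) = Pow(Add(Mul(9, Pow(4, 2)), 294250), Rational(1, 2)) = Pow(Add(Mul(9, 16), 294250), Rational(1, 2)) = Pow(Add(144, 294250), Rational(1, 2)) = Pow(294394, Rational(1, 2))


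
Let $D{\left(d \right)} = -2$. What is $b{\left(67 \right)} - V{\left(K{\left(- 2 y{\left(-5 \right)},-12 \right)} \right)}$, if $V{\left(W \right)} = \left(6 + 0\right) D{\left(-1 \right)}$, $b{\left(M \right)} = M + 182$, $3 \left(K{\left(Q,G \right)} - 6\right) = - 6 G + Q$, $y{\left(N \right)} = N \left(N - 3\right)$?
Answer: $261$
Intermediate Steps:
$y{\left(N \right)} = N \left(-3 + N\right)$
$K{\left(Q,G \right)} = 6 - 2 G + \frac{Q}{3}$ ($K{\left(Q,G \right)} = 6 + \frac{- 6 G + Q}{3} = 6 + \frac{Q - 6 G}{3} = 6 - \left(2 G - \frac{Q}{3}\right) = 6 - 2 G + \frac{Q}{3}$)
$b{\left(M \right)} = 182 + M$
$V{\left(W \right)} = -12$ ($V{\left(W \right)} = \left(6 + 0\right) \left(-2\right) = 6 \left(-2\right) = -12$)
$b{\left(67 \right)} - V{\left(K{\left(- 2 y{\left(-5 \right)},-12 \right)} \right)} = \left(182 + 67\right) - -12 = 249 + 12 = 261$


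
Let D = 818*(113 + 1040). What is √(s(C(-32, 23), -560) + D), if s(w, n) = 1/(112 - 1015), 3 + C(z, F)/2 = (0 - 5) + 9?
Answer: √769056259083/903 ≈ 971.16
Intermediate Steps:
C(z, F) = 2 (C(z, F) = -6 + 2*((0 - 5) + 9) = -6 + 2*(-5 + 9) = -6 + 2*4 = -6 + 8 = 2)
s(w, n) = -1/903 (s(w, n) = 1/(-903) = -1/903)
D = 943154 (D = 818*1153 = 943154)
√(s(C(-32, 23), -560) + D) = √(-1/903 + 943154) = √(851668061/903) = √769056259083/903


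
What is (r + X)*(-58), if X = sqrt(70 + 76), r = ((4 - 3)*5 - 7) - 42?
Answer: 2552 - 58*sqrt(146) ≈ 1851.2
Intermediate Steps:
r = -44 (r = (1*5 - 7) - 42 = (5 - 7) - 42 = -2 - 42 = -44)
X = sqrt(146) ≈ 12.083
(r + X)*(-58) = (-44 + sqrt(146))*(-58) = 2552 - 58*sqrt(146)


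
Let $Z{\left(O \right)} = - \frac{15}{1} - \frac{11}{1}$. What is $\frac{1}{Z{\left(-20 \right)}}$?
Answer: $- \frac{1}{26} \approx -0.038462$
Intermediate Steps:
$Z{\left(O \right)} = -26$ ($Z{\left(O \right)} = \left(-15\right) 1 - 11 = -15 - 11 = -26$)
$\frac{1}{Z{\left(-20 \right)}} = \frac{1}{-26} = - \frac{1}{26}$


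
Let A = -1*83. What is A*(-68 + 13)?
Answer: 4565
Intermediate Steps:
A = -83
A*(-68 + 13) = -83*(-68 + 13) = -83*(-55) = 4565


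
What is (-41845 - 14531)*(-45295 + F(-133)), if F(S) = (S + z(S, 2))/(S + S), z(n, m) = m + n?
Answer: 339614830728/133 ≈ 2.5535e+9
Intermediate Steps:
F(S) = (2 + 2*S)/(2*S) (F(S) = (S + (2 + S))/(S + S) = (2 + 2*S)/((2*S)) = (2 + 2*S)*(1/(2*S)) = (2 + 2*S)/(2*S))
(-41845 - 14531)*(-45295 + F(-133)) = (-41845 - 14531)*(-45295 + (1 - 133)/(-133)) = -56376*(-45295 - 1/133*(-132)) = -56376*(-45295 + 132/133) = -56376*(-6024103/133) = 339614830728/133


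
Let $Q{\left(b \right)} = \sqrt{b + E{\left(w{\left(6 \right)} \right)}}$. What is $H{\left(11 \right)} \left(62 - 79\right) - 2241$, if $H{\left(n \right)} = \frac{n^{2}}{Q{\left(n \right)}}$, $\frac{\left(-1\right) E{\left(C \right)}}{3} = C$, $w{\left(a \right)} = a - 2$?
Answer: $-2241 + 2057 i \approx -2241.0 + 2057.0 i$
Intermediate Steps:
$w{\left(a \right)} = -2 + a$ ($w{\left(a \right)} = a - 2 = -2 + a$)
$E{\left(C \right)} = - 3 C$
$Q{\left(b \right)} = \sqrt{-12 + b}$ ($Q{\left(b \right)} = \sqrt{b - 3 \left(-2 + 6\right)} = \sqrt{b - 12} = \sqrt{-12 + b}$)
$H{\left(n \right)} = \frac{n^{2}}{\sqrt{-12 + n}}$
$H{\left(11 \right)} \left(62 - 79\right) - 2241 = \frac{11^{2}}{\sqrt{-12 + 11}} \left(62 - 79\right) - 2241 = \frac{121}{i} \left(-17\right) - 2241 = 121 \left(- i\right) \left(-17\right) - 2241 = - 121 i \left(-17\right) - 2241 = 2057 i - 2241 = -2241 + 2057 i$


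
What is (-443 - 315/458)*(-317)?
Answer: 64417253/458 ≈ 1.4065e+5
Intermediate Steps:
(-443 - 315/458)*(-317) = -203209/458*(-317) = 64417253/458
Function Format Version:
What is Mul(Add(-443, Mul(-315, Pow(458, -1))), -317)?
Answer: Rational(64417253, 458) ≈ 1.4065e+5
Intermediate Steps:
Mul(Add(-443, Mul(-315, Pow(458, -1))), -317) = Mul(Add(-443, Mul(-315, Rational(1, 458))), -317) = Mul(Add(-443, Rational(-315, 458)), -317) = Mul(Rational(-203209, 458), -317) = Rational(64417253, 458)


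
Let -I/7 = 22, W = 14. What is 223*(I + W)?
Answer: -31220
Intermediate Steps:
I = -154 (I = -7*22 = -154)
223*(I + W) = 223*(-154 + 14) = 223*(-140) = -31220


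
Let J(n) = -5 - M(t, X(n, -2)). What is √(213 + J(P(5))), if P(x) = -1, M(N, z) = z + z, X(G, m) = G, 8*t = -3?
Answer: √210 ≈ 14.491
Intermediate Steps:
t = -3/8 (t = (⅛)*(-3) = -3/8 ≈ -0.37500)
M(N, z) = 2*z
J(n) = -5 - 2*n
√(213 + J(P(5))) = √(213 + (-5 - 2*(-1))) = √(213 + (-5 + 2)) = √(213 - 3) = √210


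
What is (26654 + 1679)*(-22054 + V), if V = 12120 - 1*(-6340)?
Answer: -101828802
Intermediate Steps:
V = 18460 (V = 12120 + 6340 = 18460)
(26654 + 1679)*(-22054 + V) = (26654 + 1679)*(-22054 + 18460) = 28333*(-3594) = -101828802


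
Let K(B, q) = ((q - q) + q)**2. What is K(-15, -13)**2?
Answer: 28561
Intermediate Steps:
K(B, q) = q**2 (K(B, q) = (0 + q)**2 = q**2)
K(-15, -13)**2 = ((-13)**2)**2 = 169**2 = 28561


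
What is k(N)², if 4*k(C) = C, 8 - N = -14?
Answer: 121/4 ≈ 30.250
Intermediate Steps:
N = 22 (N = 8 - 1*(-14) = 8 + 14 = 22)
k(C) = C/4
k(N)² = ((¼)*22)² = (11/2)² = 121/4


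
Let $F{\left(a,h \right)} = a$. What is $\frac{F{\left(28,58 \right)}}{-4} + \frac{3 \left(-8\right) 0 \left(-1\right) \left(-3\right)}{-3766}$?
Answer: $-7$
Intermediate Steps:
$\frac{F{\left(28,58 \right)}}{-4} + \frac{3 \left(-8\right) 0 \left(-1\right) \left(-3\right)}{-3766} = \frac{28}{-4} + \frac{3 \left(-8\right) 0 \left(-1\right) \left(-3\right)}{-3766} = 28 \left(- \frac{1}{4}\right) + - 24 \cdot 0 \left(-3\right) \left(- \frac{1}{3766}\right) = -7 + \left(-24\right) 0 \left(- \frac{1}{3766}\right) = -7 + 0 \left(- \frac{1}{3766}\right) = -7 + 0 = -7$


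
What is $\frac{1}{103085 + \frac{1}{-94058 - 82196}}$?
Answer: $\frac{176254}{18169143589} \approx 9.7007 \cdot 10^{-6}$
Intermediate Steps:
$\frac{1}{103085 + \frac{1}{-94058 - 82196}} = \frac{1}{103085 + \frac{1}{-176254}} = \frac{1}{103085 - \frac{1}{176254}} = \frac{1}{\frac{18169143589}{176254}} = \frac{176254}{18169143589}$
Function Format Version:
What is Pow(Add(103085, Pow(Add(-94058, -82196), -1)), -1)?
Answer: Rational(176254, 18169143589) ≈ 9.7007e-6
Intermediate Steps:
Pow(Add(103085, Pow(Add(-94058, -82196), -1)), -1) = Pow(Add(103085, Pow(-176254, -1)), -1) = Pow(Add(103085, Rational(-1, 176254)), -1) = Pow(Rational(18169143589, 176254), -1) = Rational(176254, 18169143589)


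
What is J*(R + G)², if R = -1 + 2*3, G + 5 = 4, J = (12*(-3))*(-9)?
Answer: 5184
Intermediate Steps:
J = 324 (J = -36*(-9) = 324)
G = -1 (G = -5 + 4 = -1)
R = 5 (R = -1 + 6 = 5)
J*(R + G)² = 324*(5 - 1)² = 324*4² = 324*16 = 5184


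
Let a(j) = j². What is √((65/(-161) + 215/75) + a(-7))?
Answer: √300143445/2415 ≈ 7.1738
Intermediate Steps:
√((65/(-161) + 215/75) + a(-7)) = √((65/(-161) + 215/75) + (-7)²) = √((65*(-1/161) + 215*(1/75)) + 49) = √((-65/161 + 43/15) + 49) = √(5948/2415 + 49) = √(124283/2415) = √300143445/2415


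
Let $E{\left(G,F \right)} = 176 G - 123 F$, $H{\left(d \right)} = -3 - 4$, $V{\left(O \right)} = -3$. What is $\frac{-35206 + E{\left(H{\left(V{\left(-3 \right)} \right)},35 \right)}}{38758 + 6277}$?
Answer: $- \frac{40743}{45035} \approx -0.9047$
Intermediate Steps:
$H{\left(d \right)} = -7$
$E{\left(G,F \right)} = - 123 F + 176 G$
$\frac{-35206 + E{\left(H{\left(V{\left(-3 \right)} \right)},35 \right)}}{38758 + 6277} = \frac{-35206 + \left(\left(-123\right) 35 + 176 \left(-7\right)\right)}{38758 + 6277} = \frac{-35206 - 5537}{45035} = \left(-35206 - 5537\right) \frac{1}{45035} = \left(-40743\right) \frac{1}{45035} = - \frac{40743}{45035}$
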